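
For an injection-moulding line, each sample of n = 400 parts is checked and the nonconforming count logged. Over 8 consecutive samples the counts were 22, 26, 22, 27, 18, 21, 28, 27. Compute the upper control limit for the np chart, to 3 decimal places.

p̄ = Σdᵢ / (k·n) = 191 / (8 × 400) = 0.05969
UCL = np̄ + 3·√(np̄(1−p̄)) = 23.8750 + 3 × √(23.8750×0.94031) = 23.8750 + 3 × 4.7381 = 38.0894

38.089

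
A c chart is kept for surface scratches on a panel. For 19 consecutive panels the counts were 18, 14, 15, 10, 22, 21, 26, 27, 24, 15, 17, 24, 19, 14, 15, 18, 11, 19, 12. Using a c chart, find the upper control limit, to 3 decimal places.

30.657

c̄ = (18 + 14 + 15 + 10 + 22 + 21 + 26 + 27 + 24 + 15 + 17 + 24 + 19 + 14 + 15 + 18 + 11 + 19 + 12) / 19 = 341 / 19 = 17.9474
UCL = c̄ + 3√c̄ = 17.9474 + 3 × √17.9474 = 17.9474 + 3 × 4.2364 = 30.6567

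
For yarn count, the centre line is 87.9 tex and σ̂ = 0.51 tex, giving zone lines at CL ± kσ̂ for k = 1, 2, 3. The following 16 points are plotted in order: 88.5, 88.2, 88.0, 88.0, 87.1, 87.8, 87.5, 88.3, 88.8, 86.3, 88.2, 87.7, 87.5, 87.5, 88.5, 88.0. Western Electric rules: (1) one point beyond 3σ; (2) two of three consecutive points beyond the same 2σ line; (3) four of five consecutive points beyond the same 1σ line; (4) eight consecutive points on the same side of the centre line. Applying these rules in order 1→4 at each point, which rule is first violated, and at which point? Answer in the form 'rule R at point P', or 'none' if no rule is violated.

Zone of each point (C = within 1σ̂, B = 1σ̂–2σ̂, A = 2σ̂–3σ̂, * = beyond 3σ̂; sign = side of CL): 1:+B, 2:+C, 3:+C, 4:+C, 5:-B, 6:-C, 7:-C, 8:+C, 9:+B, 10:-*, 11:+C, 12:-C, 13:-C, 14:-C, 15:+B, 16:+C
Rule 1 (one point beyond the 3σ limits) is satisfied at point 10.

rule 1 at point 10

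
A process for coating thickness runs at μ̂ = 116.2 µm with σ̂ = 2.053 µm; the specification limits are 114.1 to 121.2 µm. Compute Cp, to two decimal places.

Cp = (USL − LSL) / (6σ̂) = (121.2 − 114.1) / (6 × 2.053) = 7.1000 / 12.3180 = 0.5764

0.58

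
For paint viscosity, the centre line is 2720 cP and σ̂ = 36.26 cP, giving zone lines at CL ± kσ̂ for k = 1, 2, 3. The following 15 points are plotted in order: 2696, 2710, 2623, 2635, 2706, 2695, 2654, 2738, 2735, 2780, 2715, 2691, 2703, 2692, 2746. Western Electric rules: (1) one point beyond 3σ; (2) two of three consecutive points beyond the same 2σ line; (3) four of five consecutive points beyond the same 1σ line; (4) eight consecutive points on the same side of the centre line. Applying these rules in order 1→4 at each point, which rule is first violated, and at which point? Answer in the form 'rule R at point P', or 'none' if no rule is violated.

rule 2 at point 4

Zone of each point (C = within 1σ̂, B = 1σ̂–2σ̂, A = 2σ̂–3σ̂, * = beyond 3σ̂; sign = side of CL): 1:-C, 2:-C, 3:-A, 4:-A, 5:-C, 6:-C, 7:-B, 8:+C, 9:+C, 10:+B, 11:-C, 12:-C, 13:-C, 14:-C, 15:+C
Rule 2 (two of three consecutive points beyond the same 2σ limit) is satisfied at point 4.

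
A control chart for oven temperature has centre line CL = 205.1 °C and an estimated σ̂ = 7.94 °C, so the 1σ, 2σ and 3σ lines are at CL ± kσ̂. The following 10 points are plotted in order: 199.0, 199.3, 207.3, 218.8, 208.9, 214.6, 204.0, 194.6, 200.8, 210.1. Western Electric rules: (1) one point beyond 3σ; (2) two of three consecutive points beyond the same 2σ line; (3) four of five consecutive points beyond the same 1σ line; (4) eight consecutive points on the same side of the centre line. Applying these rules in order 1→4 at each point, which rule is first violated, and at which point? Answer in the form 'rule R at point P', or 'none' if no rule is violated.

none

Zone of each point (C = within 1σ̂, B = 1σ̂–2σ̂, A = 2σ̂–3σ̂, * = beyond 3σ̂; sign = side of CL): 1:-C, 2:-C, 3:+C, 4:+B, 5:+C, 6:+B, 7:-C, 8:-B, 9:-C, 10:+C
No rule fires across all 10 points.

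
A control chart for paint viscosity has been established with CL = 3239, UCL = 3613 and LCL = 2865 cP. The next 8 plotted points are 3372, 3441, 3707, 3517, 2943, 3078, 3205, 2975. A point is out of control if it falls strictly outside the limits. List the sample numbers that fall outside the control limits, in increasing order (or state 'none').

3

Compare each point to [2865, 3613]: sample 3 = 3707 > UCL.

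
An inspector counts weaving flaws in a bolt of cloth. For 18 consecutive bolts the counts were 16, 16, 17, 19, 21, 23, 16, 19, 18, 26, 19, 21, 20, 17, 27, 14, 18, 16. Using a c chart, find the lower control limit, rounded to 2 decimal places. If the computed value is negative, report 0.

c̄ = (16 + 16 + 17 + 19 + 21 + 23 + 16 + 19 + 18 + 26 + 19 + 21 + 20 + 17 + 27 + 14 + 18 + 16) / 18 = 343 / 18 = 19.0556
LCL = c̄ − 3√c̄ = 19.0556 − 3 × 4.3653 = 5.9598

5.96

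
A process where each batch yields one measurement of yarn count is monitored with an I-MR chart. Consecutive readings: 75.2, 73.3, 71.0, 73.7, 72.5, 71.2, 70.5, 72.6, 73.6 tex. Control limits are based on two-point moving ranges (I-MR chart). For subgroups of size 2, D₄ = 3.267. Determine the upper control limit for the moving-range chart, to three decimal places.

Moving ranges: 1.9, 2.3, 2.7, 1.2, 1.3, 0.7, 2.1, 1.0; M̄R̄ = 13.2000 / 8 = 1.6500
UCL_MR = D₄·M̄R̄ = 3.267 × 1.6500 = 5.3905

5.391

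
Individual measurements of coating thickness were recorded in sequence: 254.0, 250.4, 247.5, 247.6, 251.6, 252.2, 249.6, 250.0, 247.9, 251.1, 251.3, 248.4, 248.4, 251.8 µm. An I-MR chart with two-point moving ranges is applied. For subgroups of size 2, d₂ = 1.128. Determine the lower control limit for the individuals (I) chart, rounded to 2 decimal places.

244.81

X̄ = (254.0 + 250.4 + 247.5 + 247.6 + 251.6 + 252.2 + 249.6 + 250.0 + 247.9 + 251.1 + 251.3 + 248.4 + 248.4 + 251.8) / 14 = 250.1286
Moving ranges: 3.6, 2.9, 0.1, 4.0, 0.6, 2.6, 0.4, 2.1, 3.2, 0.2, 2.9, 0.0, 3.4; M̄R̄ = 26.0000 / 13 = 2.0000
LCL = X̄ − 3·M̄R̄/d₂ = 250.1286 − 3 × 2.0000 / 1.128 = 244.8094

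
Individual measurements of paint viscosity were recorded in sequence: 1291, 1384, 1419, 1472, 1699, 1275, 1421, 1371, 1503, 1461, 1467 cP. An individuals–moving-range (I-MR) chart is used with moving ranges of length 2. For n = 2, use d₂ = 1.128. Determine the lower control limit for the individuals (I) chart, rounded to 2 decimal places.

X̄ = (1291 + 1384 + 1419 + 1472 + 1699 + 1275 + 1421 + 1371 + 1503 + 1461 + 1467) / 11 = 1433.0000
Moving ranges: 93, 35, 53, 227, 424, 146, 50, 132, 42, 6; M̄R̄ = 1208.0000 / 10 = 120.8000
LCL = X̄ − 3·M̄R̄/d₂ = 1433.0000 − 3 × 120.8000 / 1.128 = 1111.7234

1111.72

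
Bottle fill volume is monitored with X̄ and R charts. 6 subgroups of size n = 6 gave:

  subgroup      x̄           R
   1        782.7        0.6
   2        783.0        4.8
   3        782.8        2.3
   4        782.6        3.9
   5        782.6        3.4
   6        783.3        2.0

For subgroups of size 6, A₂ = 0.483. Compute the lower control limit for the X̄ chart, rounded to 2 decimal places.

781.46

X̄̄ = (782.7 + 783.0 + 782.8 + 782.6 + 782.6 + 783.3) / 6 = 4697.0000 / 6 = 782.8333
R̄ = (0.6 + 4.8 + 2.3 + 3.9 + 3.4 + 2.0) / 6 = 17.0000 / 6 = 2.8333
LCL = X̄̄ − A₂·R̄ = 782.8333 − 0.483 × 2.8333 = 781.4648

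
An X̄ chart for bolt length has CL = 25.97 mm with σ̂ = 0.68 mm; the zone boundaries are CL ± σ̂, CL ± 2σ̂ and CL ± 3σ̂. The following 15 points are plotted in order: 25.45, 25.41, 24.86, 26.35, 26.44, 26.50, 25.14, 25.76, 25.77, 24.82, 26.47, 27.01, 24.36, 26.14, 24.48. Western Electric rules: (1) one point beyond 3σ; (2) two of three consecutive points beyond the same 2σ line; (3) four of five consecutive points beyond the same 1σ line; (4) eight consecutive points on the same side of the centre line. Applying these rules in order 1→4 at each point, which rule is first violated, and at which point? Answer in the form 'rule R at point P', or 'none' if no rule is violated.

rule 2 at point 15

Zone of each point (C = within 1σ̂, B = 1σ̂–2σ̂, A = 2σ̂–3σ̂, * = beyond 3σ̂; sign = side of CL): 1:-C, 2:-C, 3:-B, 4:+C, 5:+C, 6:+C, 7:-B, 8:-C, 9:-C, 10:-B, 11:+C, 12:+B, 13:-A, 14:+C, 15:-A
Rule 2 (two of three consecutive points beyond the same 2σ limit) is satisfied at point 15.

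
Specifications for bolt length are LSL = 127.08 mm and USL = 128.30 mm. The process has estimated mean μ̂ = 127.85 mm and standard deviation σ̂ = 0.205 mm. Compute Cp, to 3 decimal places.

0.992

Cp = (USL − LSL) / (6σ̂) = (128.30 − 127.08) / (6 × 0.205) = 1.2200 / 1.2300 = 0.9919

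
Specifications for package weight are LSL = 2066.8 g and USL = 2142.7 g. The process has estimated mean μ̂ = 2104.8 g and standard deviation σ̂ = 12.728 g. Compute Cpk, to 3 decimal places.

0.993

Cpu = (USL − μ̂) / (3σ̂) = (2142.7 − 2104.8) / (3 × 12.728) = 0.9926; Cpl = (μ̂ − LSL) / (3σ̂) = (2104.8 − 2066.8) / (3 × 12.728) = 0.9952; Cpk = min(Cpu, Cpl) = 0.9926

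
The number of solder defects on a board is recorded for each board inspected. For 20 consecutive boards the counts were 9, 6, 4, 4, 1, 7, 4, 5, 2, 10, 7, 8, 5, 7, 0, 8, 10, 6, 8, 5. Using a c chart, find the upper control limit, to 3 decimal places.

13.025

c̄ = (9 + 6 + 4 + 4 + 1 + 7 + 4 + 5 + 2 + 10 + 7 + 8 + 5 + 7 + 0 + 8 + 10 + 6 + 8 + 5) / 20 = 116 / 20 = 5.8000
UCL = c̄ + 3√c̄ = 5.8000 + 3 × √5.8000 = 5.8000 + 3 × 2.4083 = 13.0250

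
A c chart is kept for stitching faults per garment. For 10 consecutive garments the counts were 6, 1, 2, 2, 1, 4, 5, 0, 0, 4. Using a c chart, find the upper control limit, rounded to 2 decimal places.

c̄ = (6 + 1 + 2 + 2 + 1 + 4 + 5 + 0 + 0 + 4) / 10 = 25 / 10 = 2.5000
UCL = c̄ + 3√c̄ = 2.5000 + 3 × √2.5000 = 2.5000 + 3 × 1.5811 = 7.2434

7.24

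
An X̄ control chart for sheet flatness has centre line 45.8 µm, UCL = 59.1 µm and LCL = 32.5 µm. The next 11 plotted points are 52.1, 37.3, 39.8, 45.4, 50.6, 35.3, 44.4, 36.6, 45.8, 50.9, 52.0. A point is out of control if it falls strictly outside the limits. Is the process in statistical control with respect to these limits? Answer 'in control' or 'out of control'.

All 11 points lie within [32.5, 59.1].

in control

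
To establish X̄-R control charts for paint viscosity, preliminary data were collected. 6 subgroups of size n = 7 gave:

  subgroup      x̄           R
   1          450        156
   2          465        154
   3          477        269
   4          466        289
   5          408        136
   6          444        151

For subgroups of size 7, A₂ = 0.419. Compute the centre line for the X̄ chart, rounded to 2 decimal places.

451.67

X̄̄ = (450 + 465 + 477 + 466 + 408 + 444) / 6 = 2710.0000 / 6 = 451.6667
CL = X̄̄ = 451.6667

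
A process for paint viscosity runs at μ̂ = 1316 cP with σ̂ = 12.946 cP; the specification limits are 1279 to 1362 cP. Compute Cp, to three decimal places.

Cp = (USL − LSL) / (6σ̂) = (1362 − 1279) / (6 × 12.946) = 83.0000 / 77.6760 = 1.0685

1.069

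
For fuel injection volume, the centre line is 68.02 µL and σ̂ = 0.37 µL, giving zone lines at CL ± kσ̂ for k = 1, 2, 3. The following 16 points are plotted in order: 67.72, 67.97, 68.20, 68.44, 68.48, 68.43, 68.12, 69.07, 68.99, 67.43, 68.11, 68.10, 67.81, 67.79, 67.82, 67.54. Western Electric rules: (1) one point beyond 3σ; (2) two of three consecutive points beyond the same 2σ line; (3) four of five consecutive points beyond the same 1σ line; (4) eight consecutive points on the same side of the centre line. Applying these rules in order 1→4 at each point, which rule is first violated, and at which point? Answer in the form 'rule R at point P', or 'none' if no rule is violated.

Zone of each point (C = within 1σ̂, B = 1σ̂–2σ̂, A = 2σ̂–3σ̂, * = beyond 3σ̂; sign = side of CL): 1:-C, 2:-C, 3:+C, 4:+B, 5:+B, 6:+B, 7:+C, 8:+A, 9:+A, 10:-B, 11:+C, 12:+C, 13:-C, 14:-C, 15:-C, 16:-B
Rule 3 (four of five consecutive points beyond the same 1σ limit) is satisfied at point 8.

rule 3 at point 8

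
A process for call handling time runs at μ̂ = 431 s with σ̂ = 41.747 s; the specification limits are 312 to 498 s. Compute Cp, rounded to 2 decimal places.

Cp = (USL − LSL) / (6σ̂) = (498 − 312) / (6 × 41.747) = 186.0000 / 250.4820 = 0.7426

0.74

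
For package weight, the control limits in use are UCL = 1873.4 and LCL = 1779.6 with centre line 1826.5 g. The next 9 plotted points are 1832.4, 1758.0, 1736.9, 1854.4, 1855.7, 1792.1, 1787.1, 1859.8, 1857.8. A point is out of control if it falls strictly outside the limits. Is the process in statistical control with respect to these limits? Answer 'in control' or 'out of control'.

Compare each point to [1779.6, 1873.4]: sample 2 = 1758.0 < LCL; sample 3 = 1736.9 < LCL.

out of control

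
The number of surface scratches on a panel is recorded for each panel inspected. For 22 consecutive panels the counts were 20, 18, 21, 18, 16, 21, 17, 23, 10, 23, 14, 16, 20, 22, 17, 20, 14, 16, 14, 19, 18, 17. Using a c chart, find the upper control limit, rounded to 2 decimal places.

c̄ = (20 + 18 + 21 + 18 + 16 + 21 + 17 + 23 + 10 + 23 + 14 + 16 + 20 + 22 + 17 + 20 + 14 + 16 + 14 + 19 + 18 + 17) / 22 = 394 / 22 = 17.9091
UCL = c̄ + 3√c̄ = 17.9091 + 3 × √17.9091 = 17.9091 + 3 × 4.2319 = 30.6048

30.60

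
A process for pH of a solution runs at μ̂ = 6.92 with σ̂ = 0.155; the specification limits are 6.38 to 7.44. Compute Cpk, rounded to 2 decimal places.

1.12

Cpu = (USL − μ̂) / (3σ̂) = (7.44 − 6.92) / (3 × 0.155) = 1.1183; Cpl = (μ̂ − LSL) / (3σ̂) = (6.92 − 6.38) / (3 × 0.155) = 1.1613; Cpk = min(Cpu, Cpl) = 1.1183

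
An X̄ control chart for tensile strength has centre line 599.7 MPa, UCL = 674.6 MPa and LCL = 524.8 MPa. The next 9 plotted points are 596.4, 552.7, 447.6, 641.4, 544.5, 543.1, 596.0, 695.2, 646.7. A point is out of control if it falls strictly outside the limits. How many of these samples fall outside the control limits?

2

Compare each point to [524.8, 674.6]: sample 3 = 447.6 < LCL; sample 8 = 695.2 > UCL.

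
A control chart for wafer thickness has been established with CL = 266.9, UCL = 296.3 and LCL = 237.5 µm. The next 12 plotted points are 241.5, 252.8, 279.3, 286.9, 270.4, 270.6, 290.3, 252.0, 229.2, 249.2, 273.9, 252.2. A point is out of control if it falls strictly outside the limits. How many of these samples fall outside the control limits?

1

Compare each point to [237.5, 296.3]: sample 9 = 229.2 < LCL.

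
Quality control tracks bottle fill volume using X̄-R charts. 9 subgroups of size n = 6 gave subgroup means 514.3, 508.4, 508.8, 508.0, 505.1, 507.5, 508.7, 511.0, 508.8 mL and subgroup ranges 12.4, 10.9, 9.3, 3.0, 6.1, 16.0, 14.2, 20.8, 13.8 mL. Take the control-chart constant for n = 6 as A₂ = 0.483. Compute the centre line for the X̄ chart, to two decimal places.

X̄̄ = (514.3 + 508.4 + 508.8 + 508.0 + 505.1 + 507.5 + 508.7 + 511.0 + 508.8) / 9 = 4580.6000 / 9 = 508.9556
CL = X̄̄ = 508.9556

508.96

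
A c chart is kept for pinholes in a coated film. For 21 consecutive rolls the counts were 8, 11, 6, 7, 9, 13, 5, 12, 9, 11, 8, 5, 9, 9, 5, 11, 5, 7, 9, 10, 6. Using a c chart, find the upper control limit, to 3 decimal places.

c̄ = (8 + 11 + 6 + 7 + 9 + 13 + 5 + 12 + 9 + 11 + 8 + 5 + 9 + 9 + 5 + 11 + 5 + 7 + 9 + 10 + 6) / 21 = 175 / 21 = 8.3333
UCL = c̄ + 3√c̄ = 8.3333 + 3 × √8.3333 = 8.3333 + 3 × 2.8868 = 16.9936

16.994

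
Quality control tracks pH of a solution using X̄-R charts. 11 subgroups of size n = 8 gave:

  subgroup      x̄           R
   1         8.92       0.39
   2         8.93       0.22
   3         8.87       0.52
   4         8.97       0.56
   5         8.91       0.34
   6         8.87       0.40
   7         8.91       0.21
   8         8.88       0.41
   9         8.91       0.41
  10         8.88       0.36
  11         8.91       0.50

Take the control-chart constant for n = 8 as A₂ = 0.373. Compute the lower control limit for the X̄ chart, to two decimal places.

8.76

X̄̄ = (8.92 + 8.93 + 8.87 + 8.97 + 8.91 + 8.87 + 8.91 + 8.88 + 8.91 + 8.88 + 8.91) / 11 = 97.9600 / 11 = 8.9055
R̄ = (0.39 + 0.22 + 0.52 + 0.56 + 0.34 + 0.40 + 0.21 + 0.41 + 0.41 + 0.36 + 0.50) / 11 = 4.3200 / 11 = 0.3927
LCL = X̄̄ − A₂·R̄ = 8.9055 − 0.373 × 0.3927 = 8.7590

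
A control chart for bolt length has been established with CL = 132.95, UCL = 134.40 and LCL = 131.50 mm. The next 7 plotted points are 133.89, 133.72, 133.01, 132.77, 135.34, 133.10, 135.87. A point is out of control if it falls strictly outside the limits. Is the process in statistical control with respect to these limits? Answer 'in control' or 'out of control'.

Compare each point to [131.50, 134.40]: sample 5 = 135.34 > UCL; sample 7 = 135.87 > UCL.

out of control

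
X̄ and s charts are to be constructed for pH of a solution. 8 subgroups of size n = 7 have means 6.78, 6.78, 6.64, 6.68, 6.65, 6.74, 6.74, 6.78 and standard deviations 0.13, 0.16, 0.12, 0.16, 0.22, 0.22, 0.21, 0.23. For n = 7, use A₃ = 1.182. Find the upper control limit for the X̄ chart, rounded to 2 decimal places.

X̄̄ = (6.78 + 6.78 + 6.64 + 6.68 + 6.65 + 6.74 + 6.74 + 6.78) / 8 = 6.7237
s̄ = (0.13 + 0.16 + 0.12 + 0.16 + 0.22 + 0.22 + 0.21 + 0.23) / 8 = 0.1812
UCL = X̄̄ + A₃·s̄ = 6.7237 + 1.182 × 0.1812 = 6.9380

6.94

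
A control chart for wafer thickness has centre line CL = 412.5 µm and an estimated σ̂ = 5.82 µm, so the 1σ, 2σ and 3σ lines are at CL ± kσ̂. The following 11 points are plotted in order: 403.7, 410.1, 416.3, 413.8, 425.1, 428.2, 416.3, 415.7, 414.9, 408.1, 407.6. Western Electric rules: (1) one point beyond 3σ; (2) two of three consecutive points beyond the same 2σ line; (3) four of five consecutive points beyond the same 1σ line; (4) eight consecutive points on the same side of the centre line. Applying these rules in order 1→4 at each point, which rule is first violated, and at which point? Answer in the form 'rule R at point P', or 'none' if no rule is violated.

rule 2 at point 6

Zone of each point (C = within 1σ̂, B = 1σ̂–2σ̂, A = 2σ̂–3σ̂, * = beyond 3σ̂; sign = side of CL): 1:-B, 2:-C, 3:+C, 4:+C, 5:+A, 6:+A, 7:+C, 8:+C, 9:+C, 10:-C, 11:-C
Rule 2 (two of three consecutive points beyond the same 2σ limit) is satisfied at point 6.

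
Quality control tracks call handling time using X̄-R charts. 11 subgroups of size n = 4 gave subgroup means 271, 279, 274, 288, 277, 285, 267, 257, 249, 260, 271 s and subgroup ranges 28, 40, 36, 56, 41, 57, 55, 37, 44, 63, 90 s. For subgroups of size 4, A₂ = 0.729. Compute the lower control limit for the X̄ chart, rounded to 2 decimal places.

X̄̄ = (271 + 279 + 274 + 288 + 277 + 285 + 267 + 257 + 249 + 260 + 271) / 11 = 2978.0000 / 11 = 270.7273
R̄ = (28 + 40 + 36 + 56 + 41 + 57 + 55 + 37 + 44 + 63 + 90) / 11 = 547.0000 / 11 = 49.7273
LCL = X̄̄ − A₂·R̄ = 270.7273 − 0.729 × 49.7273 = 234.4761

234.48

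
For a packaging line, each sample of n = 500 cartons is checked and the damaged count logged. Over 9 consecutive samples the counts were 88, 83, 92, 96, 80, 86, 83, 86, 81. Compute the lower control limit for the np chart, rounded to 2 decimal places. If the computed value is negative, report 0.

p̄ = Σdᵢ / (k·n) = 775 / (9 × 500) = 0.17222
LCL = np̄ − 3·√(np̄(1−p̄)) = 86.1111 − 3 × 8.4428 = 60.7827

60.78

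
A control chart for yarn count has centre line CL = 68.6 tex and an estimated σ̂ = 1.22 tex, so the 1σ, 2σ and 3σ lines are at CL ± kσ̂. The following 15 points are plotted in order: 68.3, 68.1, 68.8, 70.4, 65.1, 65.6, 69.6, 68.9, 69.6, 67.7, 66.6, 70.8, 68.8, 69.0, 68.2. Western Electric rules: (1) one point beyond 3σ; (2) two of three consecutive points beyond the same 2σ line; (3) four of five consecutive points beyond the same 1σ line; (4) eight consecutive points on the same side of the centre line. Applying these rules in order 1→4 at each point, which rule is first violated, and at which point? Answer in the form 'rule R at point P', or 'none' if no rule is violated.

Zone of each point (C = within 1σ̂, B = 1σ̂–2σ̂, A = 2σ̂–3σ̂, * = beyond 3σ̂; sign = side of CL): 1:-C, 2:-C, 3:+C, 4:+B, 5:-A, 6:-A, 7:+C, 8:+C, 9:+C, 10:-C, 11:-B, 12:+B, 13:+C, 14:+C, 15:-C
Rule 2 (two of three consecutive points beyond the same 2σ limit) is satisfied at point 6.

rule 2 at point 6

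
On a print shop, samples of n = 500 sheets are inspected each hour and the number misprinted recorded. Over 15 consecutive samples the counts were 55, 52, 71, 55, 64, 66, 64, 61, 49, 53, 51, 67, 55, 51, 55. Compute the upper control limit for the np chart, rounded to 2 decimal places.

79.40

p̄ = Σdᵢ / (k·n) = 869 / (15 × 500) = 0.11587
UCL = np̄ + 3·√(np̄(1−p̄)) = 57.9333 + 3 × √(57.9333×0.88413) = 57.9333 + 3 × 7.1569 = 79.4039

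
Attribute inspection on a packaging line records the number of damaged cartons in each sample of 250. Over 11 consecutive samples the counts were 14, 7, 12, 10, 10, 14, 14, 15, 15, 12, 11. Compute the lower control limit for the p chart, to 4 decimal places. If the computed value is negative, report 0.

0.0079

p̄ = Σdᵢ / (k·n) = 134 / (11 × 250) = 0.04873
LCL = p̄ − 3·√(p̄(1−p̄)/n) = 0.04873 − 3 × 0.01362 = 0.00788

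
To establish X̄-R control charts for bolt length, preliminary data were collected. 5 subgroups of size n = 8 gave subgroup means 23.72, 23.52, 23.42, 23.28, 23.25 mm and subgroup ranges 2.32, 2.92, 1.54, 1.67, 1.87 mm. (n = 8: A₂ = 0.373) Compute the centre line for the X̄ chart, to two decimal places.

X̄̄ = (23.72 + 23.52 + 23.42 + 23.28 + 23.25) / 5 = 117.1900 / 5 = 23.4380
CL = X̄̄ = 23.4380

23.44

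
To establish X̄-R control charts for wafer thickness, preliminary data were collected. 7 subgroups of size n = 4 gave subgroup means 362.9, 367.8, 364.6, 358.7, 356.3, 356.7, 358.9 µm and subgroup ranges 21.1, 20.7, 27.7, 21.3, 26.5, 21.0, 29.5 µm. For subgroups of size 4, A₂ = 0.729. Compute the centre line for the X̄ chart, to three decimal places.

360.843

X̄̄ = (362.9 + 367.8 + 364.6 + 358.7 + 356.3 + 356.7 + 358.9) / 7 = 2525.9000 / 7 = 360.8429
CL = X̄̄ = 360.8429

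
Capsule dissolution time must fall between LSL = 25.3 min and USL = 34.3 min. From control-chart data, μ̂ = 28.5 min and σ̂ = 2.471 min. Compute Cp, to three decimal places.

0.607

Cp = (USL − LSL) / (6σ̂) = (34.3 − 25.3) / (6 × 2.471) = 9.0000 / 14.8260 = 0.6070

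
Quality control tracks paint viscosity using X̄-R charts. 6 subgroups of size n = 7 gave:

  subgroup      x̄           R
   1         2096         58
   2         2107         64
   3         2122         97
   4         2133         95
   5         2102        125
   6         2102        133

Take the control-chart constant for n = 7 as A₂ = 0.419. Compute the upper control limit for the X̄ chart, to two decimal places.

X̄̄ = (2096 + 2107 + 2122 + 2133 + 2102 + 2102) / 6 = 12662.0000 / 6 = 2110.3333
R̄ = (58 + 64 + 97 + 95 + 125 + 133) / 6 = 572.0000 / 6 = 95.3333
UCL = X̄̄ + A₂·R̄ = 2110.3333 + 0.419 × 95.3333 = 2150.2780

2150.28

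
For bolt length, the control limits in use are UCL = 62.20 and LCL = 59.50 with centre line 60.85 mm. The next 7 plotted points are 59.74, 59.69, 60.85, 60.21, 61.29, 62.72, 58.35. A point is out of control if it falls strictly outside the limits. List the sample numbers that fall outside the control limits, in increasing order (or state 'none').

6, 7

Compare each point to [59.50, 62.20]: sample 6 = 62.72 > UCL; sample 7 = 58.35 < LCL.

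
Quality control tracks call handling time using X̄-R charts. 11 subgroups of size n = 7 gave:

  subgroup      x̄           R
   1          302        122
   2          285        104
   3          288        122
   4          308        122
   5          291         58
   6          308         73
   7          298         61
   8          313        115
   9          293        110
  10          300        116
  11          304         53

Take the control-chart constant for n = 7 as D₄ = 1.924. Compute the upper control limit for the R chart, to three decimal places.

184.704

R̄ = (122 + 104 + 122 + 122 + 58 + 73 + 61 + 115 + 110 + 116 + 53) / 11 = 1056.0000 / 11 = 96.0000
UCL_R = D₄·R̄ = 1.924 × 96.0000 = 184.7040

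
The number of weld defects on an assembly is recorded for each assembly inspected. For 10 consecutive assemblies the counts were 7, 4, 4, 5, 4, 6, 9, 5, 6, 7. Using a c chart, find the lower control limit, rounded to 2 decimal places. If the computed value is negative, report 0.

c̄ = (7 + 4 + 4 + 5 + 4 + 6 + 9 + 5 + 6 + 7) / 10 = 57 / 10 = 5.7000
LCL = c̄ − 3√c̄ = 5.7000 − 3 × 2.3875 = -1.4624 → 0 (cannot be negative)

0.00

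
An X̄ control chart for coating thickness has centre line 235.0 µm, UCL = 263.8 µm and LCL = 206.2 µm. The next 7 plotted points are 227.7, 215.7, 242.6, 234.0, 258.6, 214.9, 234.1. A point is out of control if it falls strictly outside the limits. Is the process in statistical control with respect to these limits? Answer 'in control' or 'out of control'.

All 7 points lie within [206.2, 263.8].

in control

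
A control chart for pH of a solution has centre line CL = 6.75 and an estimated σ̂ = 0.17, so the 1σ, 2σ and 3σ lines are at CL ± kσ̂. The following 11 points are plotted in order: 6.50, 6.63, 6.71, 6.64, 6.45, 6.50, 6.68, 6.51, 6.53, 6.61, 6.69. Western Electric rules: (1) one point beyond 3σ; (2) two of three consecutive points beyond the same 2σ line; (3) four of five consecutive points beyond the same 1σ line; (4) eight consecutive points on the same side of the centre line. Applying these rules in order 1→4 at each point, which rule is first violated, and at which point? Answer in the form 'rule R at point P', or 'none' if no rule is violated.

Zone of each point (C = within 1σ̂, B = 1σ̂–2σ̂, A = 2σ̂–3σ̂, * = beyond 3σ̂; sign = side of CL): 1:-B, 2:-C, 3:-C, 4:-C, 5:-B, 6:-B, 7:-C, 8:-B, 9:-B, 10:-C, 11:-C
Rule 4 (eight consecutive points on the same side of the centre line) is satisfied at point 8.

rule 4 at point 8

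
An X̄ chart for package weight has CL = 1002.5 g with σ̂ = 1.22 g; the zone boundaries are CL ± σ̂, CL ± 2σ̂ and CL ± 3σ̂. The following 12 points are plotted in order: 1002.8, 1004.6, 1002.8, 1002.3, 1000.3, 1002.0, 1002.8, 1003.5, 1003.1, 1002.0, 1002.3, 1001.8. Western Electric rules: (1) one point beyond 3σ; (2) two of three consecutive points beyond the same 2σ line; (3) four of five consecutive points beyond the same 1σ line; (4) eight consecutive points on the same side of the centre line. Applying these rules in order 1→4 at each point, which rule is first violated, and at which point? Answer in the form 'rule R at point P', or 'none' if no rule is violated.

Zone of each point (C = within 1σ̂, B = 1σ̂–2σ̂, A = 2σ̂–3σ̂, * = beyond 3σ̂; sign = side of CL): 1:+C, 2:+B, 3:+C, 4:-C, 5:-B, 6:-C, 7:+C, 8:+C, 9:+C, 10:-C, 11:-C, 12:-C
No rule fires across all 12 points.

none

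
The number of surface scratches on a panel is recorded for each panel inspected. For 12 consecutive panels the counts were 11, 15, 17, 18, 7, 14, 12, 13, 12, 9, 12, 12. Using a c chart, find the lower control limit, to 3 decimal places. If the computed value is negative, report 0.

c̄ = (11 + 15 + 17 + 18 + 7 + 14 + 12 + 13 + 12 + 9 + 12 + 12) / 12 = 152 / 12 = 12.6667
LCL = c̄ − 3√c̄ = 12.6667 − 3 × 3.5590 = 1.9896

1.990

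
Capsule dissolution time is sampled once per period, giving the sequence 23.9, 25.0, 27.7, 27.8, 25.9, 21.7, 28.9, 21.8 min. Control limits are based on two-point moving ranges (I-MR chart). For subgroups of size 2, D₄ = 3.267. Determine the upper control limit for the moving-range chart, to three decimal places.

Moving ranges: 1.1, 2.7, 0.1, 1.9, 4.2, 7.2, 7.1; M̄R̄ = 24.3000 / 7 = 3.4714
UCL_MR = D₄·M̄R̄ = 3.267 × 3.4714 = 11.3412

11.341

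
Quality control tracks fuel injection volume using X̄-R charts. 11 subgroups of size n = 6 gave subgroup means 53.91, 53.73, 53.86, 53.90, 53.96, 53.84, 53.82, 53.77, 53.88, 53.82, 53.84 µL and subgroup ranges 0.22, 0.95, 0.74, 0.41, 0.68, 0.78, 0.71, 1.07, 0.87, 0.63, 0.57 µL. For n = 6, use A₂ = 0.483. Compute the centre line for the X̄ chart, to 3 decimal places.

X̄̄ = (53.91 + 53.73 + 53.86 + 53.90 + 53.96 + 53.84 + 53.82 + 53.77 + 53.88 + 53.82 + 53.84) / 11 = 592.3300 / 11 = 53.8482
CL = X̄̄ = 53.8482

53.848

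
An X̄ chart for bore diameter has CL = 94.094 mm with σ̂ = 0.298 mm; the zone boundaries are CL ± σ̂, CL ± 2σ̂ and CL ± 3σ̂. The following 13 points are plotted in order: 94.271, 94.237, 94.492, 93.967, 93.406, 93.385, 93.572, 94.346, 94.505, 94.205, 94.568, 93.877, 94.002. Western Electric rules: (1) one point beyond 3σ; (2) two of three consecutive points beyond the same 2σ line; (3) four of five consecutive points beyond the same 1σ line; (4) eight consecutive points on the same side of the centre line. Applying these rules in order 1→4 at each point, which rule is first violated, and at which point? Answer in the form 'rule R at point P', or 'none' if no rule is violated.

Zone of each point (C = within 1σ̂, B = 1σ̂–2σ̂, A = 2σ̂–3σ̂, * = beyond 3σ̂; sign = side of CL): 1:+C, 2:+C, 3:+B, 4:-C, 5:-A, 6:-A, 7:-B, 8:+C, 9:+B, 10:+C, 11:+B, 12:-C, 13:-C
Rule 2 (two of three consecutive points beyond the same 2σ limit) is satisfied at point 6.

rule 2 at point 6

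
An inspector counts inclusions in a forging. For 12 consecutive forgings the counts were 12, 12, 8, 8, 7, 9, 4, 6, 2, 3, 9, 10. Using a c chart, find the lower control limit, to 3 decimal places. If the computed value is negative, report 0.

c̄ = (12 + 12 + 8 + 8 + 7 + 9 + 4 + 6 + 2 + 3 + 9 + 10) / 12 = 90 / 12 = 7.5000
LCL = c̄ − 3√c̄ = 7.5000 − 3 × 2.7386 = -0.7158 → 0 (cannot be negative)

0.000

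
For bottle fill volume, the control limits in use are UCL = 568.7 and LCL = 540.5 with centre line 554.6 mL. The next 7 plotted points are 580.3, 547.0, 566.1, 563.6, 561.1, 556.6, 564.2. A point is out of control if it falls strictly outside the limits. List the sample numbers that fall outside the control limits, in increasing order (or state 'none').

1

Compare each point to [540.5, 568.7]: sample 1 = 580.3 > UCL.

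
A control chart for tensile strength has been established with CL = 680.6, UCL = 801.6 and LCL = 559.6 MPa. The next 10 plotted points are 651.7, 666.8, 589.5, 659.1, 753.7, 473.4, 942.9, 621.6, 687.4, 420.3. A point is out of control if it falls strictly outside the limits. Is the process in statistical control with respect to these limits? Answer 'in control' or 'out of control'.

out of control

Compare each point to [559.6, 801.6]: sample 6 = 473.4 < LCL; sample 7 = 942.9 > UCL; sample 10 = 420.3 < LCL.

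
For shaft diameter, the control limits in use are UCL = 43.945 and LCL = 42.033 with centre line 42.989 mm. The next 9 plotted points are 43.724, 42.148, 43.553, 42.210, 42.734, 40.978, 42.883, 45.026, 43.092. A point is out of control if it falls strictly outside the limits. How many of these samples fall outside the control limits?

2

Compare each point to [42.033, 43.945]: sample 6 = 40.978 < LCL; sample 8 = 45.026 > UCL.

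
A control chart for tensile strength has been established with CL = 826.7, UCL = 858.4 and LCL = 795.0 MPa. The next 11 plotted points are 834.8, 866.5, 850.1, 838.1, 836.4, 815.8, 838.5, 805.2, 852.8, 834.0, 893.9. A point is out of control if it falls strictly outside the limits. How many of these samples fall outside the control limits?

Compare each point to [795.0, 858.4]: sample 2 = 866.5 > UCL; sample 11 = 893.9 > UCL.

2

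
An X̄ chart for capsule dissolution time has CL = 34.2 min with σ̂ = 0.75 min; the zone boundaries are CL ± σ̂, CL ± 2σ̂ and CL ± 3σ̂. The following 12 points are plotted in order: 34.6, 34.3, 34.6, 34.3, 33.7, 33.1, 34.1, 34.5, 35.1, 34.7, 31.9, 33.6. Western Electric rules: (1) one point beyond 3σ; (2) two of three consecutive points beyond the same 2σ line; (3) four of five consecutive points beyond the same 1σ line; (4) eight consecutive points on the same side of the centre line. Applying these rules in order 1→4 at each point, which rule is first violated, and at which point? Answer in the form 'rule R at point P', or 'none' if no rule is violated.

rule 1 at point 11

Zone of each point (C = within 1σ̂, B = 1σ̂–2σ̂, A = 2σ̂–3σ̂, * = beyond 3σ̂; sign = side of CL): 1:+C, 2:+C, 3:+C, 4:+C, 5:-C, 6:-B, 7:-C, 8:+C, 9:+B, 10:+C, 11:-*, 12:-C
Rule 1 (one point beyond the 3σ limits) is satisfied at point 11.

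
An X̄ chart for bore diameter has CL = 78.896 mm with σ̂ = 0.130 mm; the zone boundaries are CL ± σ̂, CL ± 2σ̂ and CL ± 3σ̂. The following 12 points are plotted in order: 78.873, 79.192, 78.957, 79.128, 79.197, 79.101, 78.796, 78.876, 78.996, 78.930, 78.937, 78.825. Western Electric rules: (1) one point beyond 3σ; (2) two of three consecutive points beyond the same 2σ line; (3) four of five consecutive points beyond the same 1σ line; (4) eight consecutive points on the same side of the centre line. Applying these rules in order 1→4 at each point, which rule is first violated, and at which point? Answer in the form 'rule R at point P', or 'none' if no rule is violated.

Zone of each point (C = within 1σ̂, B = 1σ̂–2σ̂, A = 2σ̂–3σ̂, * = beyond 3σ̂; sign = side of CL): 1:-C, 2:+A, 3:+C, 4:+B, 5:+A, 6:+B, 7:-C, 8:-C, 9:+C, 10:+C, 11:+C, 12:-C
Rule 3 (four of five consecutive points beyond the same 1σ limit) is satisfied at point 6.

rule 3 at point 6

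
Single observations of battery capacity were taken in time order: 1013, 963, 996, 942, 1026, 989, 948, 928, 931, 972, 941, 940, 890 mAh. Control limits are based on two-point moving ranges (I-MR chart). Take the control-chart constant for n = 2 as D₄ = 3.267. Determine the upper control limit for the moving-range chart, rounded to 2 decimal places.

Moving ranges: 50, 33, 54, 84, 37, 41, 20, 3, 41, 31, 1, 50; M̄R̄ = 445.0000 / 12 = 37.0833
UCL_MR = D₄·M̄R̄ = 3.267 × 37.0833 = 121.1513

121.15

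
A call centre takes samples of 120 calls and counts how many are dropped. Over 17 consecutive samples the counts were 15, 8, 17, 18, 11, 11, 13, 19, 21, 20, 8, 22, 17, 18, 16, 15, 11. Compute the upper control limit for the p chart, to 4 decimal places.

0.2188

p̄ = Σdᵢ / (k·n) = 260 / (17 × 120) = 0.12745
UCL = p̄ + 3·√(p̄(1−p̄)/n) = 0.12745 + 3 × √(0.12745×0.87255/120) = 0.12745 + 3 × 0.03044 = 0.21878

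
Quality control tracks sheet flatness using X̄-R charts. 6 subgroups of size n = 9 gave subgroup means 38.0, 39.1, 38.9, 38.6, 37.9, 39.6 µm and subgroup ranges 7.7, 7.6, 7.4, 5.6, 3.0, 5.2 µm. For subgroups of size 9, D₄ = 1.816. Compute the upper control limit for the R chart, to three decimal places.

11.047

R̄ = (7.7 + 7.6 + 7.4 + 5.6 + 3.0 + 5.2) / 6 = 36.5000 / 6 = 6.0833
UCL_R = D₄·R̄ = 1.816 × 6.0833 = 11.0473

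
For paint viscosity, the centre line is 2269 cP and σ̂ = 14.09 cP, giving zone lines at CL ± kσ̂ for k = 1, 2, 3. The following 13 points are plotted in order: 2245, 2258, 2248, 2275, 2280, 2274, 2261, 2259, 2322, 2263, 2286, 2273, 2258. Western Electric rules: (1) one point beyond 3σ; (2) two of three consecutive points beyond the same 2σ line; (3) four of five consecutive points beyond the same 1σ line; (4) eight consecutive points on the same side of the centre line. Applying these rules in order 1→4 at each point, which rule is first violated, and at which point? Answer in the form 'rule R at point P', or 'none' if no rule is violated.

rule 1 at point 9

Zone of each point (C = within 1σ̂, B = 1σ̂–2σ̂, A = 2σ̂–3σ̂, * = beyond 3σ̂; sign = side of CL): 1:-B, 2:-C, 3:-B, 4:+C, 5:+C, 6:+C, 7:-C, 8:-C, 9:+*, 10:-C, 11:+B, 12:+C, 13:-C
Rule 1 (one point beyond the 3σ limits) is satisfied at point 9.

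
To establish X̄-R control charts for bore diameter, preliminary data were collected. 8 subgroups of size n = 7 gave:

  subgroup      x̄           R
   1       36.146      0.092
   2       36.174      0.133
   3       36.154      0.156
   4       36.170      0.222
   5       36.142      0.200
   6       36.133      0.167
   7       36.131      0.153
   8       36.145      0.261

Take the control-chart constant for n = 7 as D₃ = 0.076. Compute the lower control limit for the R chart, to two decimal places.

R̄ = (0.092 + 0.133 + 0.156 + 0.222 + 0.200 + 0.167 + 0.153 + 0.261) / 8 = 1.3840 / 8 = 0.1730
LCL_R = D₃·R̄ = 0.076 × 0.1730 = 0.0131

0.01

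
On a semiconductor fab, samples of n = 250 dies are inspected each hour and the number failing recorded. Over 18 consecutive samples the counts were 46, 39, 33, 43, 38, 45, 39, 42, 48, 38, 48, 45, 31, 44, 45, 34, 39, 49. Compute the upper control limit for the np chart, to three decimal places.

59.084

p̄ = Σdᵢ / (k·n) = 746 / (18 × 250) = 0.16578
UCL = np̄ + 3·√(np̄(1−p̄)) = 41.4444 + 3 × √(41.4444×0.83422) = 41.4444 + 3 × 5.8800 = 59.0843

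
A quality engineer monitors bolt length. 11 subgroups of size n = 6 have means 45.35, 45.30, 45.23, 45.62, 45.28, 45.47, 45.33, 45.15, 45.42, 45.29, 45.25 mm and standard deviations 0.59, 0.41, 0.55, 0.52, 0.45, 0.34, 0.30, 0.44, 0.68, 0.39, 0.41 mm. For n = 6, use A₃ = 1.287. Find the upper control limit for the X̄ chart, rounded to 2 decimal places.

X̄̄ = (45.35 + 45.30 + 45.23 + 45.62 + 45.28 + 45.47 + 45.33 + 45.15 + 45.42 + 45.29 + 45.25) / 11 = 45.3355
s̄ = (0.59 + 0.41 + 0.55 + 0.52 + 0.45 + 0.34 + 0.30 + 0.44 + 0.68 + 0.39 + 0.41) / 11 = 0.4618
UCL = X̄̄ + A₃·s̄ = 45.3355 + 1.287 × 0.4618 = 45.9298

45.93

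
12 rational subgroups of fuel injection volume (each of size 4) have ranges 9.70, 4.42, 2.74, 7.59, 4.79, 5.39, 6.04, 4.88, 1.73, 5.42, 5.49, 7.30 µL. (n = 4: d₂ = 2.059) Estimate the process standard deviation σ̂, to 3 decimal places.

2.651

R̄ = (9.70 + 4.42 + 2.74 + 7.59 + 4.79 + 5.39 + 6.04 + 4.88 + 1.73 + 5.42 + 5.49 + 7.30) / 12 = 5.4575
σ̂ = R̄ / d₂ = 5.4575 / 2.059 = 2.6506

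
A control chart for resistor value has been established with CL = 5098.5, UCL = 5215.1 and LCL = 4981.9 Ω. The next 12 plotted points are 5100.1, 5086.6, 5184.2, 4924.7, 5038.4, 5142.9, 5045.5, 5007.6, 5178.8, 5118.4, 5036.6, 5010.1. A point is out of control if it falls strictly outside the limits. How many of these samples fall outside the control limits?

Compare each point to [4981.9, 5215.1]: sample 4 = 4924.7 < LCL.

1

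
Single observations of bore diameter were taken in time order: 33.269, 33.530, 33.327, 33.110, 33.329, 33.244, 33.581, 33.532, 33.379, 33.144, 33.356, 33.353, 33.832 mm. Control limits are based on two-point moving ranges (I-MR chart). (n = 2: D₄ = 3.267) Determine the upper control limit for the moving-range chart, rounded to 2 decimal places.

0.67

Moving ranges: 0.261, 0.203, 0.217, 0.219, 0.085, 0.337, 0.049, 0.153, 0.235, 0.212, 0.003, 0.479; M̄R̄ = 2.4530 / 12 = 0.2044
UCL_MR = D₄·M̄R̄ = 3.267 × 0.2044 = 0.6678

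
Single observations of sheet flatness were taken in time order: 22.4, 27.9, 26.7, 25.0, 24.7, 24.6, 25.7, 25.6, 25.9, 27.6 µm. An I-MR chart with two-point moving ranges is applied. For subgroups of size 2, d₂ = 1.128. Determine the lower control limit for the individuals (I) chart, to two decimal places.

22.06

X̄ = (22.4 + 27.9 + 26.7 + 25.0 + 24.7 + 24.6 + 25.7 + 25.6 + 25.9 + 27.6) / 10 = 25.6100
Moving ranges: 5.5, 1.2, 1.7, 0.3, 0.1, 1.1, 0.1, 0.3, 1.7; M̄R̄ = 12.0000 / 9 = 1.3333
LCL = X̄ − 3·M̄R̄/d₂ = 25.6100 − 3 × 1.3333 / 1.128 = 22.0639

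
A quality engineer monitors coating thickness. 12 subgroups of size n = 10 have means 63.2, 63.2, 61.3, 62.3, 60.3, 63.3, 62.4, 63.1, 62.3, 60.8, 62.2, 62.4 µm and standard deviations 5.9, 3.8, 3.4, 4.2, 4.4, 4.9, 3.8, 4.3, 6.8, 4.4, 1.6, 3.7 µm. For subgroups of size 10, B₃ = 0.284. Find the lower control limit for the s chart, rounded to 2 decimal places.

1.21

s̄ = (5.9 + 3.8 + 3.4 + 4.2 + 4.4 + 4.9 + 3.8 + 4.3 + 6.8 + 4.4 + 1.6 + 3.7) / 12 = 4.2667
LCL_s = B₃·s̄ = 0.284 × 4.2667 = 1.2117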